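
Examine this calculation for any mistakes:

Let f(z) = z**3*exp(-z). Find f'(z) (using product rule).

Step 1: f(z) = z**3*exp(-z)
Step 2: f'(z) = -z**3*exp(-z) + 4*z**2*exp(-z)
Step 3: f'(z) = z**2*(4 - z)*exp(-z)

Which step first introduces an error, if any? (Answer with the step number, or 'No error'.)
Step 2

Step 2 is incorrect due to a wrong coefficient.
The step shows: -z**3*exp(-z) + 4*z**2*exp(-z)
The correct value should be: -z**3*exp(-z) + 3*z**2*exp(-z)

Explanation: The coefficient 3 was incorrectly written as 4: the term 3*z**2*exp(-z) was incorrectly written as 4*z**2*exp(-z)
The later steps are derived from this incorrect expression, so the error originates in Step 2.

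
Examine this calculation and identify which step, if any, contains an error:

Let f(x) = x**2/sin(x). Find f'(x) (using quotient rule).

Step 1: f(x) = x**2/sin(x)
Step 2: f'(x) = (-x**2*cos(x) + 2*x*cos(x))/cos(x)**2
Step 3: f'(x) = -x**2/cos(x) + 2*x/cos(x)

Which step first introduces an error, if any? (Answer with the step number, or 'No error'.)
Step 2

Step 2 is incorrect due to a wrong trig function.
The step shows: (-x**2*cos(x) + 2*x*cos(x))/cos(x)**2
The correct value should be: (-x**2*cos(x) + 2*x*sin(x))/sin(x)**2

Explanation: sin(x) was incorrectly written as cos(x): the term (-x**2*cos(x) + 2*x*sin(x))/sin(x)**2 was incorrectly written as (-x**2*cos(x) + 2*x*cos(x))/cos(x)**2
The later steps are derived from this incorrect expression, so the error originates in Step 2.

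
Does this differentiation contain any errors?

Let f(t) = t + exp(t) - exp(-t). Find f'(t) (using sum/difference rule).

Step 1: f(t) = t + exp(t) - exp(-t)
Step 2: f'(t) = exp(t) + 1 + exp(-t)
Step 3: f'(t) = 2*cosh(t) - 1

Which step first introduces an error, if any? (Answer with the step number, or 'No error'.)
Step 3

Step 3 is incorrect due to a sign flip.
The step shows: 2*cosh(t) - 1
The correct value should be: 2*cosh(t) + 1

Explanation: The sign of one term was flipped: the term 1 was incorrectly written as -1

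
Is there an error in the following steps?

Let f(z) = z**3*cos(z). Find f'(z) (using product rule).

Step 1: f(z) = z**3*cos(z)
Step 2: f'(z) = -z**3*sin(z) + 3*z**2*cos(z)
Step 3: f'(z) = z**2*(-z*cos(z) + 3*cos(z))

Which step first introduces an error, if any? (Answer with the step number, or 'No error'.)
Step 3

Step 3 is incorrect due to a wrong trig function.
The step shows: z**2*(-z*cos(z) + 3*cos(z))
The correct value should be: z**2*(-z*sin(z) + 3*cos(z))

Explanation: sin(z) was incorrectly written as cos(z): the term z**2*(-z*sin(z) + 3*cos(z)) was incorrectly written as z**2*(-z*cos(z) + 3*cos(z))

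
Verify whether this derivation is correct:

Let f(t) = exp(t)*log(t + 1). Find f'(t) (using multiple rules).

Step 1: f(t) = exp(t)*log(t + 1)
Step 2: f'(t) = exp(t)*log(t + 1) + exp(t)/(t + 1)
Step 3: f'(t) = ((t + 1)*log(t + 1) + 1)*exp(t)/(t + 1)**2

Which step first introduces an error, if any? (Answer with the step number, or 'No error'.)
Step 3

Step 3 is incorrect due to a wrong exponent.
The step shows: ((t + 1)*log(t + 1) + 1)*exp(t)/(t + 1)**2
The correct value should be: ((t + 1)*log(t + 1) + 1)*exp(t)/(t + 1)

Explanation: The exponent -1 on t + 1 was incorrectly written as -2: the term ((t + 1)*log(t + 1) + 1)*exp(t)/(t + 1) was incorrectly written as ((t + 1)*log(t + 1) + 1)*exp(t)/(t + 1)**2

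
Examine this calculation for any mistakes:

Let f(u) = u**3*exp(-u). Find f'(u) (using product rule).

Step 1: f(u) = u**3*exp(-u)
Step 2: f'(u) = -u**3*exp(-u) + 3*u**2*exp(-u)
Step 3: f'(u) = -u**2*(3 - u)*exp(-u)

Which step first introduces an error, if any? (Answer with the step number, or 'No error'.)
Step 3

Step 3 is incorrect due to a sign flip.
The step shows: -u**2*(3 - u)*exp(-u)
The correct value should be: u**2*(3 - u)*exp(-u)

Explanation: The sign of the whole expression was flipped: the term u**2*(3 - u)*exp(-u) was incorrectly written as -u**2*(3 - u)*exp(-u)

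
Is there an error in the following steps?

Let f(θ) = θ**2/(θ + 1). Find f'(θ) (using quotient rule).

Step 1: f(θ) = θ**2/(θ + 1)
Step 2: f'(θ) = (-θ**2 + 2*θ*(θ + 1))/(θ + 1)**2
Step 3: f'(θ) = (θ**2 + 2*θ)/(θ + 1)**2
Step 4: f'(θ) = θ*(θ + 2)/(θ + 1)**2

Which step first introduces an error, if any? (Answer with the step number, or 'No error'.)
No error

All steps in this derivation are correct.
The final answer f'(θ) = θ*(θ + 2)/(θ + 1)**2 is valid.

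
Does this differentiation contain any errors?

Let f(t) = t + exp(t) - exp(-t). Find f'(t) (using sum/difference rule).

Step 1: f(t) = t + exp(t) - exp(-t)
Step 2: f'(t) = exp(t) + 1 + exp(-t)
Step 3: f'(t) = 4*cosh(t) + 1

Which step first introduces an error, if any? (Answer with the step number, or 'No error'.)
Step 3

Step 3 is incorrect due to a wrong coefficient.
The step shows: 4*cosh(t) + 1
The correct value should be: 2*cosh(t) + 1

Explanation: The coefficient 2 was incorrectly written as 4: the term 2*cosh(t) was incorrectly written as 4*cosh(t)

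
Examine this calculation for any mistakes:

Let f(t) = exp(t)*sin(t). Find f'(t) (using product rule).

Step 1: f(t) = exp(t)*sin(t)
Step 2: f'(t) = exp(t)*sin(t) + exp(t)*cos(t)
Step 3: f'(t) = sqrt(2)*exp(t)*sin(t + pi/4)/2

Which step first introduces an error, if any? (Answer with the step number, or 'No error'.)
Step 3

Step 3 is incorrect due to a wrong exponent.
The step shows: sqrt(2)*exp(t)*sin(t + pi/4)/2
The correct value should be: sqrt(2)*exp(t)*sin(t + pi/4)

Explanation: The exponent 1/2 on 2 was incorrectly written as -1/2: the term sqrt(2)*exp(t)*sin(t + pi/4) was incorrectly written as sqrt(2)*exp(t)*sin(t + pi/4)/2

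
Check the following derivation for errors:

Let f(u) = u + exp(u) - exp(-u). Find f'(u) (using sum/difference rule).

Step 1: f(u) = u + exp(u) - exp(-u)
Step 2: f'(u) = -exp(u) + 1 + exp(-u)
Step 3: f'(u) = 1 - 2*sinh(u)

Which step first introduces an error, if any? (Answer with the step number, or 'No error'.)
Step 2

Step 2 is incorrect due to a sign flip.
The step shows: -exp(u) + 1 + exp(-u)
The correct value should be: exp(u) + 1 + exp(-u)

Explanation: The sign of one term was flipped: the term exp(u) was incorrectly written as -exp(u)
The later steps are derived from this incorrect expression, so the error originates in Step 2.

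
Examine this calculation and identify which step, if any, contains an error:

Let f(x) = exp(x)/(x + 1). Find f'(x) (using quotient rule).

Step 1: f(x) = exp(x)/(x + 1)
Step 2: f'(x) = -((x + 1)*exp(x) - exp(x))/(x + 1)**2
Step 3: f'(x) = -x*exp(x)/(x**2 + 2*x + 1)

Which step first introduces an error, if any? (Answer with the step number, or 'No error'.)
Step 2

Step 2 is incorrect due to a sign flip.
The step shows: -((x + 1)*exp(x) - exp(x))/(x + 1)**2
The correct value should be: ((x + 1)*exp(x) - exp(x))/(x + 1)**2

Explanation: The sign of the whole expression was flipped: the term ((x + 1)*exp(x) - exp(x))/(x + 1)**2 was incorrectly written as -((x + 1)*exp(x) - exp(x))/(x + 1)**2
The later steps are derived from this incorrect expression, so the error originates in Step 2.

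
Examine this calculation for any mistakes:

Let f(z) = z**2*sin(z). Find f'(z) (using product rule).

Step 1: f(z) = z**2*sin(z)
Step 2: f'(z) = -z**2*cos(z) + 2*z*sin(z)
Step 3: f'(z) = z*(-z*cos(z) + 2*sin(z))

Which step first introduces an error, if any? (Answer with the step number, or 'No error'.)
Step 2

Step 2 is incorrect due to a sign flip.
The step shows: -z**2*cos(z) + 2*z*sin(z)
The correct value should be: z**2*cos(z) + 2*z*sin(z)

Explanation: The sign of one term was flipped: the term z**2*cos(z) was incorrectly written as -z**2*cos(z)
The later steps are derived from this incorrect expression, so the error originates in Step 2.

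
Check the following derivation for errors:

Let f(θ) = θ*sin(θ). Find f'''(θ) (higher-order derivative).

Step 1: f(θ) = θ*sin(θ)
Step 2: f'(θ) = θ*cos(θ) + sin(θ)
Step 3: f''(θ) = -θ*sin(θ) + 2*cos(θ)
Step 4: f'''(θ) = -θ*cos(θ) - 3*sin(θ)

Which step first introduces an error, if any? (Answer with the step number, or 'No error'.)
No error

All steps in this derivation are correct.
The final answer f'''(θ) = -θ*cos(θ) - 3*sin(θ) is valid.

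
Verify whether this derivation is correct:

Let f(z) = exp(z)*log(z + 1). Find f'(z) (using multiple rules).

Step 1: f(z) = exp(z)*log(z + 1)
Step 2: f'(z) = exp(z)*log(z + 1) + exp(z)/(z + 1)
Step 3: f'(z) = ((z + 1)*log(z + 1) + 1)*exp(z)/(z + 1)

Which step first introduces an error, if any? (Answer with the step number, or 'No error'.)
No error

All steps in this derivation are correct.
The final answer f'(z) = ((z + 1)*log(z + 1) + 1)*exp(z)/(z + 1) is valid.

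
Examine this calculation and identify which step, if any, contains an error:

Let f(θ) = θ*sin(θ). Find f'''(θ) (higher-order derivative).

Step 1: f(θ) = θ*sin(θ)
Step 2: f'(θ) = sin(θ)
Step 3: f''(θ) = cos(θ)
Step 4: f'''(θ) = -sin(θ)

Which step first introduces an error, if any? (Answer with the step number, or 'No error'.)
Step 2

Step 2 is incorrect due to a dropped term.
The step shows: sin(θ)
The correct value should be: θ*cos(θ) + sin(θ)

Explanation: A term was dropped: the term θ*cos(θ) was incorrectly omitted
The later steps are derived from this incorrect expression, so the error originates in Step 2.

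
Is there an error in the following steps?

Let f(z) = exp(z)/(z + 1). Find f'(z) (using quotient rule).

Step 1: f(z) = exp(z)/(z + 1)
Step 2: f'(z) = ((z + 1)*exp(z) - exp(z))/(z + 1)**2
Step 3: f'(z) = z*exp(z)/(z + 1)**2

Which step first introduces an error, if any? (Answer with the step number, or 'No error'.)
No error

All steps in this derivation are correct.
The final answer f'(z) = z*exp(z)/(z + 1)**2 is valid.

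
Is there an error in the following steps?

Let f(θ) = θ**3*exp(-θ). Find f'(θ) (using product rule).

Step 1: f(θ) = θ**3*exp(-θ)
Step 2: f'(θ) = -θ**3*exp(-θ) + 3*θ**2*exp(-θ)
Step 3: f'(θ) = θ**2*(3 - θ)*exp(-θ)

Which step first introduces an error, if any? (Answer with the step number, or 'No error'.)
No error

All steps in this derivation are correct.
The final answer f'(θ) = θ**2*(3 - θ)*exp(-θ) is valid.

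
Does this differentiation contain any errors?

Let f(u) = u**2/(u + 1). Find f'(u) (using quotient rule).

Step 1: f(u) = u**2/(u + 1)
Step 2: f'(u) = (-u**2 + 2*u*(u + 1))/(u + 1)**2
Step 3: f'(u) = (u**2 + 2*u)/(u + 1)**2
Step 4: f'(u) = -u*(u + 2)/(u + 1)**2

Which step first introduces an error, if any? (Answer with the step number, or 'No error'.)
Step 4

Step 4 is incorrect due to a sign flip.
The step shows: -u*(u + 2)/(u + 1)**2
The correct value should be: u*(u + 2)/(u + 1)**2

Explanation: The sign of the whole expression was flipped: the term u*(u + 2)/(u + 1)**2 was incorrectly written as -u*(u + 2)/(u + 1)**2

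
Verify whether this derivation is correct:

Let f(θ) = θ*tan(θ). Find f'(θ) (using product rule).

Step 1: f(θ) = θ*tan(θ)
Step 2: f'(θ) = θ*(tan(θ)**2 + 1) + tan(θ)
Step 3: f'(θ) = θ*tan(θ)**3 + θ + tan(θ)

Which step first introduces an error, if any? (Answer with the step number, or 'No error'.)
Step 3

Step 3 is incorrect due to a wrong exponent.
The step shows: θ*tan(θ)**3 + θ + tan(θ)
The correct value should be: θ*tan(θ)**2 + θ + tan(θ)

Explanation: The exponent 2 on tan(θ) was incorrectly written as 3: the term θ*tan(θ)**2 was incorrectly written as θ*tan(θ)**3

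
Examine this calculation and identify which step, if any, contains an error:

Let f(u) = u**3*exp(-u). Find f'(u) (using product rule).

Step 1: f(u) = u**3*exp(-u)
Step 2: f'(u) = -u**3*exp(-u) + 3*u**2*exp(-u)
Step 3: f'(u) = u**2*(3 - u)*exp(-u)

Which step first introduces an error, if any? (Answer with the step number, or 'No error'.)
No error

All steps in this derivation are correct.
The final answer f'(u) = u**2*(3 - u)*exp(-u) is valid.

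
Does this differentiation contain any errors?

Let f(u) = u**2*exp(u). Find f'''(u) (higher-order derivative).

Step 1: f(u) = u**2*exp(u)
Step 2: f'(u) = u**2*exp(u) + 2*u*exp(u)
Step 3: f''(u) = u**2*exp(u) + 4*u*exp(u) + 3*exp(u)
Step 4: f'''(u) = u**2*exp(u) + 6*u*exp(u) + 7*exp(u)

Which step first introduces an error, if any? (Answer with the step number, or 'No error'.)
Step 3

Step 3 is incorrect due to a wrong coefficient.
The step shows: u**2*exp(u) + 4*u*exp(u) + 3*exp(u)
The correct value should be: u**2*exp(u) + 4*u*exp(u) + 2*exp(u)

Explanation: The coefficient 2 was incorrectly written as 3: the term 2*exp(u) was incorrectly written as 3*exp(u)
The later steps are derived from this incorrect expression, so the error originates in Step 3.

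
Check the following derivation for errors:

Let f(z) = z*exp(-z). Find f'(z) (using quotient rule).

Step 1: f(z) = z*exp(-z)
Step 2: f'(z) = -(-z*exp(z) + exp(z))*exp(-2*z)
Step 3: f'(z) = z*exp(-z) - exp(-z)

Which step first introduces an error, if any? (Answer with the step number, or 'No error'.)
Step 2

Step 2 is incorrect due to a sign flip.
The step shows: -(-z*exp(z) + exp(z))*exp(-2*z)
The correct value should be: (-z*exp(z) + exp(z))*exp(-2*z)

Explanation: The sign of the whole expression was flipped: the term (-z*exp(z) + exp(z))*exp(-2*z) was incorrectly written as -(-z*exp(z) + exp(z))*exp(-2*z)
The later steps are derived from this incorrect expression, so the error originates in Step 2.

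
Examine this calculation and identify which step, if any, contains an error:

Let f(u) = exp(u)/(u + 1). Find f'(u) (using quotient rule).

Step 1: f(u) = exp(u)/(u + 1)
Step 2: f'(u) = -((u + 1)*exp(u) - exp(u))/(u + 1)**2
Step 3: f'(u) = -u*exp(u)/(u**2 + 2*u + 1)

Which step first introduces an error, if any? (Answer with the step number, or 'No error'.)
Step 2

Step 2 is incorrect due to a sign flip.
The step shows: -((u + 1)*exp(u) - exp(u))/(u + 1)**2
The correct value should be: ((u + 1)*exp(u) - exp(u))/(u + 1)**2

Explanation: The sign of the whole expression was flipped: the term ((u + 1)*exp(u) - exp(u))/(u + 1)**2 was incorrectly written as -((u + 1)*exp(u) - exp(u))/(u + 1)**2
The later steps are derived from this incorrect expression, so the error originates in Step 2.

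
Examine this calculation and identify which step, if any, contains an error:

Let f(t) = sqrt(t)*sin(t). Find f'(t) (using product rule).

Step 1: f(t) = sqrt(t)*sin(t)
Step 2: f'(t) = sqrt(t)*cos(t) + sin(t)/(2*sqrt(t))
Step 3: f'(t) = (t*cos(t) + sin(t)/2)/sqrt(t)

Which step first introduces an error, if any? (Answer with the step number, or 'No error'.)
No error

All steps in this derivation are correct.
The final answer f'(t) = (t*cos(t) + sin(t)/2)/sqrt(t) is valid.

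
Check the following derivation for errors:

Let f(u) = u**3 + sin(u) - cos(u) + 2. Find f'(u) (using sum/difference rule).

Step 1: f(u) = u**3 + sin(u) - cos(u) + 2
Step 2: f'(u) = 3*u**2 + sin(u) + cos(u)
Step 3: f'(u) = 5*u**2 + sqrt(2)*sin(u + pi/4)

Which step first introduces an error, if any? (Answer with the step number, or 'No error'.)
Step 3

Step 3 is incorrect due to a wrong coefficient.
The step shows: 5*u**2 + sqrt(2)*sin(u + pi/4)
The correct value should be: 3*u**2 + sqrt(2)*sin(u + pi/4)

Explanation: The coefficient 3 was incorrectly written as 5: the term 3*u**2 was incorrectly written as 5*u**2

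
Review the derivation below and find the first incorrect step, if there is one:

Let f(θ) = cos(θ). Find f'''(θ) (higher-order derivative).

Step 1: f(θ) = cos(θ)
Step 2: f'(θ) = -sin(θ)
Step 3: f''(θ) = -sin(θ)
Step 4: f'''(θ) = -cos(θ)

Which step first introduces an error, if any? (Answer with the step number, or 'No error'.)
Step 3

Step 3 is incorrect due to a wrong trig function.
The step shows: -sin(θ)
The correct value should be: -cos(θ)

Explanation: cos(θ) was incorrectly written as sin(θ): the term -cos(θ) was incorrectly written as -sin(θ)
The later steps are derived from this incorrect expression, so the error originates in Step 3.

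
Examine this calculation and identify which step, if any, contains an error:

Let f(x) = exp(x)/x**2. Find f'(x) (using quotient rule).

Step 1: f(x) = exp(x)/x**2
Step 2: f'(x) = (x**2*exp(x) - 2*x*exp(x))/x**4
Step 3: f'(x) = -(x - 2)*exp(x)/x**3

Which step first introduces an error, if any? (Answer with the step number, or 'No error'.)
Step 3

Step 3 is incorrect due to a sign flip.
The step shows: -(x - 2)*exp(x)/x**3
The correct value should be: (x - 2)*exp(x)/x**3

Explanation: The sign of the whole expression was flipped: the term (x - 2)*exp(x)/x**3 was incorrectly written as -(x - 2)*exp(x)/x**3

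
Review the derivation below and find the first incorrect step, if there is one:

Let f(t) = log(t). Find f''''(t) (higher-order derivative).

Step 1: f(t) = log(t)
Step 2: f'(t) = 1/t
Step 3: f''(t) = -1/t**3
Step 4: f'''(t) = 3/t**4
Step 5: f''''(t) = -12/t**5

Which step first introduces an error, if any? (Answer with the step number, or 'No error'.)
Step 3

Step 3 is incorrect due to a wrong exponent.
The step shows: -1/t**3
The correct value should be: -1/t**2

Explanation: The exponent -2 on t was incorrectly written as -3: the term -1/t**2 was incorrectly written as -1/t**3
The later steps are derived from this incorrect expression, so the error originates in Step 3.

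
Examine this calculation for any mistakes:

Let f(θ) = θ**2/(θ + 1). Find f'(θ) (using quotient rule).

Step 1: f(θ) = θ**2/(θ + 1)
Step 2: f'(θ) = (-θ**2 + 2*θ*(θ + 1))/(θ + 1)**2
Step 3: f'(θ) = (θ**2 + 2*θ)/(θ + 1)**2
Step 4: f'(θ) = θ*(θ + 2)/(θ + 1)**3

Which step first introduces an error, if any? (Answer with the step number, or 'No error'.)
Step 4

Step 4 is incorrect due to a wrong exponent.
The step shows: θ*(θ + 2)/(θ + 1)**3
The correct value should be: θ*(θ + 2)/(θ + 1)**2

Explanation: The exponent -2 on θ + 1 was incorrectly written as -3: the term θ*(θ + 2)/(θ + 1)**2 was incorrectly written as θ*(θ + 2)/(θ + 1)**3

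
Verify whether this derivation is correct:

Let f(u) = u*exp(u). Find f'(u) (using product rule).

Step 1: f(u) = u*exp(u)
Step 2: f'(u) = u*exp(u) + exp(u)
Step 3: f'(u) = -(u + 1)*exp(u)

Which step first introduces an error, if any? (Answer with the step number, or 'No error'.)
Step 3

Step 3 is incorrect due to a sign flip.
The step shows: -(u + 1)*exp(u)
The correct value should be: (u + 1)*exp(u)

Explanation: The sign of the whole expression was flipped: the term (u + 1)*exp(u) was incorrectly written as -(u + 1)*exp(u)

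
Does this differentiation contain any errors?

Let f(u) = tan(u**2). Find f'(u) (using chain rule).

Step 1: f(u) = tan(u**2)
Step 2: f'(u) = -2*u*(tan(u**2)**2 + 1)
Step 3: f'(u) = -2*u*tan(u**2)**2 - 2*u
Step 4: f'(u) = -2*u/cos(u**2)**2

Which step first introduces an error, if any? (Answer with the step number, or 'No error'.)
Step 2

Step 2 is incorrect due to a sign flip.
The step shows: -2*u*(tan(u**2)**2 + 1)
The correct value should be: 2*u*(tan(u**2)**2 + 1)

Explanation: The sign of the whole expression was flipped: the term 2*u*(tan(u**2)**2 + 1) was incorrectly written as -2*u*(tan(u**2)**2 + 1)
The later steps are derived from this incorrect expression, so the error originates in Step 2.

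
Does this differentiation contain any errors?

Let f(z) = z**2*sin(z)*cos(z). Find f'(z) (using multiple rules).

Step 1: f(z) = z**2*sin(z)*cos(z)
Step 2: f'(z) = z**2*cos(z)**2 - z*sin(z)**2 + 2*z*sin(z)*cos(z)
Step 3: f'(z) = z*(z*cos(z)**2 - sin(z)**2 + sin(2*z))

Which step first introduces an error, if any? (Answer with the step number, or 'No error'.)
Step 2

Step 2 is incorrect due to a wrong exponent.
The step shows: z**2*cos(z)**2 - z*sin(z)**2 + 2*z*sin(z)*cos(z)
The correct value should be: -z**2*sin(z)**2 + z**2*cos(z)**2 + 2*z*sin(z)*cos(z)

Explanation: The exponent 2 on z was incorrectly written as 1: the term -z**2*sin(z)**2 was incorrectly written as -z*sin(z)**2
The later steps are derived from this incorrect expression, so the error originates in Step 2.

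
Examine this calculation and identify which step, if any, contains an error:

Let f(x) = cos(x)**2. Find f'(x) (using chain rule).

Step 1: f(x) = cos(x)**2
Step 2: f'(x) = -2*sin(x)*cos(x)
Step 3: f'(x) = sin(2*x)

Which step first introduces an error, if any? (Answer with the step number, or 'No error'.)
Step 3

Step 3 is incorrect due to a sign flip.
The step shows: sin(2*x)
The correct value should be: -sin(2*x)

Explanation: The sign of the whole expression was flipped: the term -sin(2*x) was incorrectly written as sin(2*x)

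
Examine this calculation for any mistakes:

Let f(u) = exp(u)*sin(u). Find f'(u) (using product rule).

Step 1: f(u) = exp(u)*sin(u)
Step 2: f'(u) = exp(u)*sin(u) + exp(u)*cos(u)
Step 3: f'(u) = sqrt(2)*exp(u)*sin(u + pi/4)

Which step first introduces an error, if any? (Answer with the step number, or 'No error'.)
No error

All steps in this derivation are correct.
The final answer f'(u) = sqrt(2)*exp(u)*sin(u + pi/4) is valid.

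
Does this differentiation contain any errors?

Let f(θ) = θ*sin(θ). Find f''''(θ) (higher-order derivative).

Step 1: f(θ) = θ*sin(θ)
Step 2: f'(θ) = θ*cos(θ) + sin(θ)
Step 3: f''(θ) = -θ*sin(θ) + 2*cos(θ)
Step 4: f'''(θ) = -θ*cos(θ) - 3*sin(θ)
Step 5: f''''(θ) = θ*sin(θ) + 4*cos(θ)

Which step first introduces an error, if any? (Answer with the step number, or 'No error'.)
Step 5

Step 5 is incorrect due to a sign flip.
The step shows: θ*sin(θ) + 4*cos(θ)
The correct value should be: θ*sin(θ) - 4*cos(θ)

Explanation: The sign of one term was flipped: the term -4*cos(θ) was incorrectly written as 4*cos(θ)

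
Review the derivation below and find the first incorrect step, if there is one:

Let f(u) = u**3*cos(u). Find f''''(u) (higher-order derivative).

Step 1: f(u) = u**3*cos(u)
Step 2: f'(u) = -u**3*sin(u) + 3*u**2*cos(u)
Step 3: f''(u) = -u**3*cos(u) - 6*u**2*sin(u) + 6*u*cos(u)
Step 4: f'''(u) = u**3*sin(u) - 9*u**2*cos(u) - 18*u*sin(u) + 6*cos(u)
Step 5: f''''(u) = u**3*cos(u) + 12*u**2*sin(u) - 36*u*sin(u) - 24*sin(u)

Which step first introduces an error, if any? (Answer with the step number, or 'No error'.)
Step 5

Step 5 is incorrect due to a wrong trig function.
The step shows: u**3*cos(u) + 12*u**2*sin(u) - 36*u*sin(u) - 24*sin(u)
The correct value should be: u**3*cos(u) + 12*u**2*sin(u) - 36*u*cos(u) - 24*sin(u)

Explanation: cos(u) was incorrectly written as sin(u): the term -36*u*cos(u) was incorrectly written as -36*u*sin(u)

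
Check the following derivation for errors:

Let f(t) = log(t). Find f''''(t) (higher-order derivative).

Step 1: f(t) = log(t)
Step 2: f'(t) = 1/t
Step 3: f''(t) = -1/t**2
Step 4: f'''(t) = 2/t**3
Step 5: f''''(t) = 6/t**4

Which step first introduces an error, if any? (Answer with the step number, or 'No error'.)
Step 5

Step 5 is incorrect due to a sign flip.
The step shows: 6/t**4
The correct value should be: -6/t**4

Explanation: The sign of the whole expression was flipped: the term -6/t**4 was incorrectly written as 6/t**4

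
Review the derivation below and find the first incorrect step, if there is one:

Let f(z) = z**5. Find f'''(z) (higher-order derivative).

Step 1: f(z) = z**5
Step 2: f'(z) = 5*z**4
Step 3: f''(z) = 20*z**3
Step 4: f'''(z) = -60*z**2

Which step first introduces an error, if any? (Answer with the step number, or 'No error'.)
Step 4

Step 4 is incorrect due to a sign flip.
The step shows: -60*z**2
The correct value should be: 60*z**2

Explanation: The sign of the whole expression was flipped: the term 60*z**2 was incorrectly written as -60*z**2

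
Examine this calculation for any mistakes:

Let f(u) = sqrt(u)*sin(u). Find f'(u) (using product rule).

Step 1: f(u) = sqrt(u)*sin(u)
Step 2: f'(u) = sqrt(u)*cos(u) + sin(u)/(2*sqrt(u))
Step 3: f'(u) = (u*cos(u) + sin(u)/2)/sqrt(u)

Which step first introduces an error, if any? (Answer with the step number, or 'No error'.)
No error

All steps in this derivation are correct.
The final answer f'(u) = (u*cos(u) + sin(u)/2)/sqrt(u) is valid.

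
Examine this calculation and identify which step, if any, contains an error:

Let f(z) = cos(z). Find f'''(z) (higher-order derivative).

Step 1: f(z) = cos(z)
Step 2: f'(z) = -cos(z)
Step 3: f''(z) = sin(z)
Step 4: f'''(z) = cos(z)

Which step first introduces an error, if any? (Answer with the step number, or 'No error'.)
Step 2

Step 2 is incorrect due to a wrong trig function.
The step shows: -cos(z)
The correct value should be: -sin(z)

Explanation: sin(z) was incorrectly written as cos(z): the term -sin(z) was incorrectly written as -cos(z)
The later steps are derived from this incorrect expression, so the error originates in Step 2.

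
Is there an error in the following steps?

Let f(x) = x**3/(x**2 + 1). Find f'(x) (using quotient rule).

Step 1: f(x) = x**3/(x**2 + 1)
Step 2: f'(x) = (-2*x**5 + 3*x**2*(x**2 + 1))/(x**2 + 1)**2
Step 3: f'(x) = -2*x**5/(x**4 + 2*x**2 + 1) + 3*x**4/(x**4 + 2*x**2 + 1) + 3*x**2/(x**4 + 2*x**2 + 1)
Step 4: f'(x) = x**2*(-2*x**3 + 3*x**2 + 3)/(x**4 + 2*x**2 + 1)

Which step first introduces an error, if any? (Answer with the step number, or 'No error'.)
Step 2

Step 2 is incorrect due to a wrong exponent.
The step shows: (-2*x**5 + 3*x**2*(x**2 + 1))/(x**2 + 1)**2
The correct value should be: (-2*x**4 + 3*x**2*(x**2 + 1))/(x**2 + 1)**2

Explanation: The exponent 4 on x was incorrectly written as 5: the term (-2*x**4 + 3*x**2*(x**2 + 1))/(x**2 + 1)**2 was incorrectly written as (-2*x**5 + 3*x**2*(x**2 + 1))/(x**2 + 1)**2
The later steps are derived from this incorrect expression, so the error originates in Step 2.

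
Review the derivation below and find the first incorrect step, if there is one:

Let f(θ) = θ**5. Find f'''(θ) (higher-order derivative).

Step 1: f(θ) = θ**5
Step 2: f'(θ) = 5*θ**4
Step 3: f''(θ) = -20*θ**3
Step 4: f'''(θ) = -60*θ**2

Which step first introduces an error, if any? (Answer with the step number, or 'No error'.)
Step 3

Step 3 is incorrect due to a sign flip.
The step shows: -20*θ**3
The correct value should be: 20*θ**3

Explanation: The sign of the whole expression was flipped: the term 20*θ**3 was incorrectly written as -20*θ**3
The later steps are derived from this incorrect expression, so the error originates in Step 3.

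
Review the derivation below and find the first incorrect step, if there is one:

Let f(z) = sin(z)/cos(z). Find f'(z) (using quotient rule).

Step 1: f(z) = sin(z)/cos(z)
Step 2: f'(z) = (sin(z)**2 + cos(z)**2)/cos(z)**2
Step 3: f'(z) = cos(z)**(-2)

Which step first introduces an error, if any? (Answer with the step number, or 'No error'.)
No error

All steps in this derivation are correct.
The final answer f'(z) = cos(z)**(-2) is valid.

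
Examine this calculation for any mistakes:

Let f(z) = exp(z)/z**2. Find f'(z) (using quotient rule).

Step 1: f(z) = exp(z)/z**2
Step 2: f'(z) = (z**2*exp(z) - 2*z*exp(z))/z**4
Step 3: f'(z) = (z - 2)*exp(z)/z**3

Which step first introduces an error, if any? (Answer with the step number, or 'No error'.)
No error

All steps in this derivation are correct.
The final answer f'(z) = (z - 2)*exp(z)/z**3 is valid.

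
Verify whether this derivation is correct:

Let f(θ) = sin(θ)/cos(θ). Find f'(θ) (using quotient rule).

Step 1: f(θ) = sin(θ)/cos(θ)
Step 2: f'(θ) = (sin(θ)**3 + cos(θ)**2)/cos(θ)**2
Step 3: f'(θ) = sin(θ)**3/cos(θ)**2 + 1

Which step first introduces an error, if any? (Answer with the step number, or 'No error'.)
Step 2

Step 2 is incorrect due to a wrong exponent.
The step shows: (sin(θ)**3 + cos(θ)**2)/cos(θ)**2
The correct value should be: (sin(θ)**2 + cos(θ)**2)/cos(θ)**2

Explanation: The exponent 2 on sin(θ) was incorrectly written as 3: the term (sin(θ)**2 + cos(θ)**2)/cos(θ)**2 was incorrectly written as (sin(θ)**3 + cos(θ)**2)/cos(θ)**2
The later steps are derived from this incorrect expression, so the error originates in Step 2.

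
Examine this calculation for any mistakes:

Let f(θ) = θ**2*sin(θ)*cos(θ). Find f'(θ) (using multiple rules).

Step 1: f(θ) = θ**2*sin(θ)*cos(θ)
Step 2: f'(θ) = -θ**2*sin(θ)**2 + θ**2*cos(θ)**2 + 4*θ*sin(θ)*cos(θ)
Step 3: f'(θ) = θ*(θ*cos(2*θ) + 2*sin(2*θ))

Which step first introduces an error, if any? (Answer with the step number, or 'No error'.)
Step 2

Step 2 is incorrect due to a wrong coefficient.
The step shows: -θ**2*sin(θ)**2 + θ**2*cos(θ)**2 + 4*θ*sin(θ)*cos(θ)
The correct value should be: -θ**2*sin(θ)**2 + θ**2*cos(θ)**2 + 2*θ*sin(θ)*cos(θ)

Explanation: The coefficient 2 was incorrectly written as 4: the term 2*θ*sin(θ)*cos(θ) was incorrectly written as 4*θ*sin(θ)*cos(θ)
The later steps are derived from this incorrect expression, so the error originates in Step 2.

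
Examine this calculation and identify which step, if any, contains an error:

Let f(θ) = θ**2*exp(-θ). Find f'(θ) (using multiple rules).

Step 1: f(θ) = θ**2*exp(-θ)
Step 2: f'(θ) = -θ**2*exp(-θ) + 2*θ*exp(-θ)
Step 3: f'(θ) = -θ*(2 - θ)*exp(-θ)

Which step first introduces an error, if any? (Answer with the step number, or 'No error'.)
Step 3

Step 3 is incorrect due to a sign flip.
The step shows: -θ*(2 - θ)*exp(-θ)
The correct value should be: θ*(2 - θ)*exp(-θ)

Explanation: The sign of the whole expression was flipped: the term θ*(2 - θ)*exp(-θ) was incorrectly written as -θ*(2 - θ)*exp(-θ)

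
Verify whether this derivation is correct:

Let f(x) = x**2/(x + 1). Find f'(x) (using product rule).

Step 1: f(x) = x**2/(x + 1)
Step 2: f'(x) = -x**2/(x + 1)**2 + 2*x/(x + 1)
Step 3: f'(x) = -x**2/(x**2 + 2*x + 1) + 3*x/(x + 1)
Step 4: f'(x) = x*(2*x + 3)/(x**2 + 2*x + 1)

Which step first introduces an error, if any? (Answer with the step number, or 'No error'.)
Step 3

Step 3 is incorrect due to a wrong coefficient.
The step shows: -x**2/(x**2 + 2*x + 1) + 3*x/(x + 1)
The correct value should be: -x**2/(x**2 + 2*x + 1) + 2*x/(x + 1)

Explanation: The coefficient 2 was incorrectly written as 3: the term 2*x/(x + 1) was incorrectly written as 3*x/(x + 1)
The later steps are derived from this incorrect expression, so the error originates in Step 3.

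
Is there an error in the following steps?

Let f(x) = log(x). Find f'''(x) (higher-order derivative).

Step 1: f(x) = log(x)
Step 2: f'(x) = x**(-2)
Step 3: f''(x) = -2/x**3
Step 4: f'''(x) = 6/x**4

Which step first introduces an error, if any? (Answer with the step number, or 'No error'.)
Step 2

Step 2 is incorrect due to a wrong exponent.
The step shows: x**(-2)
The correct value should be: 1/x

Explanation: The exponent -1 on x was incorrectly written as -2: the term 1/x was incorrectly written as x**(-2)
The later steps are derived from this incorrect expression, so the error originates in Step 2.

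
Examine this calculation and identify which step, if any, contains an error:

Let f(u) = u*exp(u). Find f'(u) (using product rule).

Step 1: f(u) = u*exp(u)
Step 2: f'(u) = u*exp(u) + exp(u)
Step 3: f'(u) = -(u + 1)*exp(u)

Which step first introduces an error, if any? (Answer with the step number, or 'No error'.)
Step 3

Step 3 is incorrect due to a sign flip.
The step shows: -(u + 1)*exp(u)
The correct value should be: (u + 1)*exp(u)

Explanation: The sign of the whole expression was flipped: the term (u + 1)*exp(u) was incorrectly written as -(u + 1)*exp(u)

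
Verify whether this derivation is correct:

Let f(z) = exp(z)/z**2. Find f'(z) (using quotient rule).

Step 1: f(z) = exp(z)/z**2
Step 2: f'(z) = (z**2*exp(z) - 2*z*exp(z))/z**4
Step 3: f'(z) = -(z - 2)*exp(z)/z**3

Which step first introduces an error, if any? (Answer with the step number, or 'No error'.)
Step 3

Step 3 is incorrect due to a sign flip.
The step shows: -(z - 2)*exp(z)/z**3
The correct value should be: (z - 2)*exp(z)/z**3

Explanation: The sign of the whole expression was flipped: the term (z - 2)*exp(z)/z**3 was incorrectly written as -(z - 2)*exp(z)/z**3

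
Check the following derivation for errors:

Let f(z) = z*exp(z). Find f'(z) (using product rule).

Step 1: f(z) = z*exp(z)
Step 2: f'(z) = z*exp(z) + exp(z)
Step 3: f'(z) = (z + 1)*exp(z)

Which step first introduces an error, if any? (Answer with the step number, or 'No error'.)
No error

All steps in this derivation are correct.
The final answer f'(z) = (z + 1)*exp(z) is valid.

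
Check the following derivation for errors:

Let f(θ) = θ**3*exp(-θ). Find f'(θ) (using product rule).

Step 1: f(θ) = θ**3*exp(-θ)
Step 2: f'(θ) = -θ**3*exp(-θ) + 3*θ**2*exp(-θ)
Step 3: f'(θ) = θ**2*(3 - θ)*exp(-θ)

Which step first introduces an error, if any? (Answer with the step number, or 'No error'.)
No error

All steps in this derivation are correct.
The final answer f'(θ) = θ**2*(3 - θ)*exp(-θ) is valid.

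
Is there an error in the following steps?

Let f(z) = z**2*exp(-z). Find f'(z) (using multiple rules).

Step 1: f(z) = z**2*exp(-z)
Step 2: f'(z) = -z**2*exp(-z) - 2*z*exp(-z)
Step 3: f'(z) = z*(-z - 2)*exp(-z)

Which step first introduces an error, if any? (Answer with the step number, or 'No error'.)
Step 2

Step 2 is incorrect due to a sign flip.
The step shows: -z**2*exp(-z) - 2*z*exp(-z)
The correct value should be: -z**2*exp(-z) + 2*z*exp(-z)

Explanation: The sign of one term was flipped: the term 2*z*exp(-z) was incorrectly written as -2*z*exp(-z)
The later steps are derived from this incorrect expression, so the error originates in Step 2.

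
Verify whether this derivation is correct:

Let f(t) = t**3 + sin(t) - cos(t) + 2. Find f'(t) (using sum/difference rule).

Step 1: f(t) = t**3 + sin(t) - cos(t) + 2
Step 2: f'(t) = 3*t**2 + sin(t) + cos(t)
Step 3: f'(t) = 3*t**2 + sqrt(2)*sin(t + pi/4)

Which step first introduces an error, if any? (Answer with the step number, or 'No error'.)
No error

All steps in this derivation are correct.
The final answer f'(t) = 3*t**2 + sqrt(2)*sin(t + pi/4) is valid.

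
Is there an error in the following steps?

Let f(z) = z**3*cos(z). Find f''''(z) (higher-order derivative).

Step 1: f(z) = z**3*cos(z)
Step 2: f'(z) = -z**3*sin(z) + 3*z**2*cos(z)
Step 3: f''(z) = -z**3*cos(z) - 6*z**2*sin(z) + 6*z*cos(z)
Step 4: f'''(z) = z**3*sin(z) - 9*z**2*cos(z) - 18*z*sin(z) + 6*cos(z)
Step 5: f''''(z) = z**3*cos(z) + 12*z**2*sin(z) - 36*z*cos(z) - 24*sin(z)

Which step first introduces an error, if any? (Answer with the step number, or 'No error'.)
No error

All steps in this derivation are correct.
The final answer f''''(z) = z**3*cos(z) + 12*z**2*sin(z) - 36*z*cos(z) - 24*sin(z) is valid.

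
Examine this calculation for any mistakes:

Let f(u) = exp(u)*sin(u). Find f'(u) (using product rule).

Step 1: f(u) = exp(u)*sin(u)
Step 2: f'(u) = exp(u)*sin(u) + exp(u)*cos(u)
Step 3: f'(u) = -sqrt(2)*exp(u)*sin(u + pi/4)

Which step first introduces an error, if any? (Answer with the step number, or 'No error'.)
Step 3

Step 3 is incorrect due to a sign flip.
The step shows: -sqrt(2)*exp(u)*sin(u + pi/4)
The correct value should be: sqrt(2)*exp(u)*sin(u + pi/4)

Explanation: The sign of the whole expression was flipped: the term sqrt(2)*exp(u)*sin(u + pi/4) was incorrectly written as -sqrt(2)*exp(u)*sin(u + pi/4)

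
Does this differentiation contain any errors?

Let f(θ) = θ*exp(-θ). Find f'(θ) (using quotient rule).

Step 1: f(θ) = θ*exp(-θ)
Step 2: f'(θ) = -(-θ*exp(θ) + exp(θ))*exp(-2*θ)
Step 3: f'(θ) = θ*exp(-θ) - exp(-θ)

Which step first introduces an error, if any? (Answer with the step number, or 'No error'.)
Step 2

Step 2 is incorrect due to a sign flip.
The step shows: -(-θ*exp(θ) + exp(θ))*exp(-2*θ)
The correct value should be: (-θ*exp(θ) + exp(θ))*exp(-2*θ)

Explanation: The sign of the whole expression was flipped: the term (-θ*exp(θ) + exp(θ))*exp(-2*θ) was incorrectly written as -(-θ*exp(θ) + exp(θ))*exp(-2*θ)
The later steps are derived from this incorrect expression, so the error originates in Step 2.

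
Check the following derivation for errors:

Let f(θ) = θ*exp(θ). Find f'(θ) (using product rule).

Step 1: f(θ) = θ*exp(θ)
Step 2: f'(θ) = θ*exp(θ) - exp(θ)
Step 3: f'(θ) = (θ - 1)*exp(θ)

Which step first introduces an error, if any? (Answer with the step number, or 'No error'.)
Step 2

Step 2 is incorrect due to a sign flip.
The step shows: θ*exp(θ) - exp(θ)
The correct value should be: θ*exp(θ) + exp(θ)

Explanation: The sign of one term was flipped: the term exp(θ) was incorrectly written as -exp(θ)
The later steps are derived from this incorrect expression, so the error originates in Step 2.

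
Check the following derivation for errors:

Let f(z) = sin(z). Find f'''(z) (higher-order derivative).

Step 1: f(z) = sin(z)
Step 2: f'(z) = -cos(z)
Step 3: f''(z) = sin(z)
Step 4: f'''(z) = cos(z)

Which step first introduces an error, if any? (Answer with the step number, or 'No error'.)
Step 2

Step 2 is incorrect due to a sign flip.
The step shows: -cos(z)
The correct value should be: cos(z)

Explanation: The sign of the whole expression was flipped: the term cos(z) was incorrectly written as -cos(z)
The later steps are derived from this incorrect expression, so the error originates in Step 2.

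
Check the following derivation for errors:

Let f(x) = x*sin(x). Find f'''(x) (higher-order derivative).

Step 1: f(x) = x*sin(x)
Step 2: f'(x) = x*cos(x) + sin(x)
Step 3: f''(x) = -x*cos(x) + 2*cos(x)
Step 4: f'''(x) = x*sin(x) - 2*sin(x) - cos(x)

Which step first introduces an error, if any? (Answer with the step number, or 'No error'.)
Step 3

Step 3 is incorrect due to a wrong trig function.
The step shows: -x*cos(x) + 2*cos(x)
The correct value should be: -x*sin(x) + 2*cos(x)

Explanation: sin(x) was incorrectly written as cos(x): the term -x*sin(x) was incorrectly written as -x*cos(x)
The later steps are derived from this incorrect expression, so the error originates in Step 3.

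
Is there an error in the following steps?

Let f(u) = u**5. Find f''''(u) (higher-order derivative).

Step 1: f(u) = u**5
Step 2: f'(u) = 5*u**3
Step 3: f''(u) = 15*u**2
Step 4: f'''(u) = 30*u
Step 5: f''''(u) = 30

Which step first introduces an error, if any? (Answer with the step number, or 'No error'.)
Step 2

Step 2 is incorrect due to a wrong exponent.
The step shows: 5*u**3
The correct value should be: 5*u**4

Explanation: The exponent 4 on u was incorrectly written as 3: the term 5*u**4 was incorrectly written as 5*u**3
The later steps are derived from this incorrect expression, so the error originates in Step 2.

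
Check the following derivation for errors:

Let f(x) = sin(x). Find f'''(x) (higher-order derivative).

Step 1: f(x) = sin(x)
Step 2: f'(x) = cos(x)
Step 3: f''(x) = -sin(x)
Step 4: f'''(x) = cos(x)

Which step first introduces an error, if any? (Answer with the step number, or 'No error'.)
Step 4

Step 4 is incorrect due to a sign flip.
The step shows: cos(x)
The correct value should be: -cos(x)

Explanation: The sign of the whole expression was flipped: the term -cos(x) was incorrectly written as cos(x)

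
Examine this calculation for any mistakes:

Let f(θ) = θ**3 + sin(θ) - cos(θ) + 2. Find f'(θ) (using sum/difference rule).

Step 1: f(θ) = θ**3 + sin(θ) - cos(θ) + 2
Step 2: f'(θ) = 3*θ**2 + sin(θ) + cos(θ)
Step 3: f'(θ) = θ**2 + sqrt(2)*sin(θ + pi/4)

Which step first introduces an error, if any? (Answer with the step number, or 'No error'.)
Step 3

Step 3 is incorrect due to a wrong coefficient.
The step shows: θ**2 + sqrt(2)*sin(θ + pi/4)
The correct value should be: 3*θ**2 + sqrt(2)*sin(θ + pi/4)

Explanation: The coefficient 3 was incorrectly written as 1: the term 3*θ**2 was incorrectly written as θ**2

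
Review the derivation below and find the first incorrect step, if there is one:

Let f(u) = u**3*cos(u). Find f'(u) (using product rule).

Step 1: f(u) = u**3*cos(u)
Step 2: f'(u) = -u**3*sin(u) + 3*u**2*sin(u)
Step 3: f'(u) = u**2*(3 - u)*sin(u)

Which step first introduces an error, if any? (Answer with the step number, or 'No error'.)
Step 2

Step 2 is incorrect due to a wrong trig function.
The step shows: -u**3*sin(u) + 3*u**2*sin(u)
The correct value should be: -u**3*sin(u) + 3*u**2*cos(u)

Explanation: cos(u) was incorrectly written as sin(u): the term 3*u**2*cos(u) was incorrectly written as 3*u**2*sin(u)
The later steps are derived from this incorrect expression, so the error originates in Step 2.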